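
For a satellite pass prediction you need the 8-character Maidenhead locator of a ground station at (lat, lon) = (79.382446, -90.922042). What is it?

Add 180° to longitude and 90° to latitude: 89.07796, 169.38245.
Field: lon ⌊89.07796/20⌋ = 4 → E; lat ⌊169.38245/10⌋ = 16 → Q.
Square: lon ⌊9.07796/2⌋ = 4; lat ⌊9.38245/1⌋ = 9.
Subsquare: lon ⌊1.07796/0.0833333⌋ = 12 → m; lat ⌊0.38245/0.0416667⌋ = 9 → j.
Extended square: lon ⌊0.07796/0.00833333⌋ = 9; lat ⌊0.00745/0.00416667⌋ = 1.

EQ49mj91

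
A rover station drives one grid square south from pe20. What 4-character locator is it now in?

Latitude square 0; −1 → -1, wraps to 9, carry into field.
Latitude field E = 4; −1 → 3 = D.
The longitude characters are unchanged.

PD29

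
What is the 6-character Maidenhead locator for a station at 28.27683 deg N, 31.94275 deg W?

HL48ag

Offset from 180°W / 90°S: lon 148.0573°, lat 118.2768°.
Field: lon ⌊148.0573/20⌋ = 7 → H; lat ⌊118.2768/10⌋ = 11 → L.
Square: lon ⌊8.0573/2⌋ = 4; lat ⌊8.2768/1⌋ = 8.
Subsquare: lon ⌊0.0573/0.0833333⌋ = 0 → a; lat ⌊0.2768/0.0416667⌋ = 6 → g.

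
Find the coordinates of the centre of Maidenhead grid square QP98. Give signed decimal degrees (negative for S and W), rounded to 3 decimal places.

Field Q=16, P=15: +16·20° lon, +15·10° lat → SW at lon 140°, lat 60°.
Square 9, 8: +9·2° lon, +8·1° lat → SW at lon 158°, lat 68°.
Cell spans 2° lon × 1° lat. Centre is SW corner plus half of each.
latitude 68.500, longitude 159.000.

68.500, 159.000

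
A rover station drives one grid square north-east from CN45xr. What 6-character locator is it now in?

Longitude subsquare x = 23; +1 → 24, wraps to 0 = a, carry into square.
Longitude square 4; +1 → 5.
Latitude subsquare r = 17; +1 → 18 = s.

CN55as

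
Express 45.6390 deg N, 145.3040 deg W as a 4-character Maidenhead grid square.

Offset from 180°W / 90°S: lon 34.70°, lat 135.64°.
Field (20°×10°, letters A–R): 34.70/20 → 1 → B, 135.64/10 → 13 → N; chars BN.
Square (2°×1°, digits 0–9): 14.70/2 → 7, 5.64/1 → 5; chars 75.

BN75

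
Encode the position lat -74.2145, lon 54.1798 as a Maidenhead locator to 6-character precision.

LB75cs

Add 180° to longitude and 90° to latitude: 234.1798, 15.7855.
Field: lon ⌊234.1798/20⌋ = 11 → L; lat ⌊15.7855/10⌋ = 1 → B.
Square: lon ⌊14.1798/2⌋ = 7; lat ⌊5.7855/1⌋ = 5.
Subsquare: lon ⌊0.1798/0.0833333⌋ = 2 → c; lat ⌊0.7855/0.0416667⌋ = 18 → s.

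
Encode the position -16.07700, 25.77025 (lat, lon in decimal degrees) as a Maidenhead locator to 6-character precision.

KH23vw

Offset from 180°W / 90°S: lon 205.7703°, lat 73.9230°.
Field: lon ⌊205.7703/20⌋ = 10 → K; lat ⌊73.9230/10⌋ = 7 → H.
Square: lon ⌊5.7703/2⌋ = 2; lat ⌊3.9230/1⌋ = 3.
Subsquare: lon ⌊1.7703/0.0833333⌋ = 21 → v; lat ⌊0.9230/0.0416667⌋ = 22 → w.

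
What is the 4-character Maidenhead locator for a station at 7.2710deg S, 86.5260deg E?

NI32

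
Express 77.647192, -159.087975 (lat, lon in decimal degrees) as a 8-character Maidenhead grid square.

BQ07kp95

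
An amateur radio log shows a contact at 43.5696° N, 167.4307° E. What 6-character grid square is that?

RN33rn

Add 180° to longitude and 90° to latitude: 347.4307, 133.5696.
Field: lon ⌊347.4307/20⌋ = 17 → R; lat ⌊133.5696/10⌋ = 13 → N.
Square: lon ⌊7.4307/2⌋ = 3; lat ⌊3.5696/1⌋ = 3.
Subsquare: lon ⌊1.4307/0.0833333⌋ = 17 → r; lat ⌊0.5696/0.0416667⌋ = 13 → n.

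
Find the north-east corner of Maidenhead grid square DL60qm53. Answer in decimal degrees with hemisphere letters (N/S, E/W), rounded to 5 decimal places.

20.51667° N, 106.61667° W

Field D=3, L=11: +3·20° lon, +11·10° lat → SW at lon -120°, lat 20°.
Square 6, 0: +6·2° lon, +0·1° lat → SW at lon -108°, lat 20°.
Subsquare q=16, m=12: +16·0.0833333° lon, +12·0.0416667° lat → SW at lon -106.667°, lat 20.5°.
Extended square 5, 3: +5·0.00833333° lon, +3·0.00416667° lat → SW at lon -106.625°, lat 20.5125°.
Cell spans 0.00833333° lon × 0.00416667° lat. NE corner is SW corner plus one full cell.
latitude 20.51667° N, longitude 106.61667° W.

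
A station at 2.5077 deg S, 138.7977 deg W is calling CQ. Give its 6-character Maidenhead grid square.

CI07ol

Add 180° to longitude and 90° to latitude: 41.2023, 87.4923.
Field: lon ⌊41.2023/20⌋ = 2 → C; lat ⌊87.4923/10⌋ = 8 → I.
Square: lon ⌊1.2023/2⌋ = 0; lat ⌊7.4923/1⌋ = 7.
Subsquare: lon ⌊1.2023/0.0833333⌋ = 14 → o; lat ⌊0.4923/0.0416667⌋ = 11 → l.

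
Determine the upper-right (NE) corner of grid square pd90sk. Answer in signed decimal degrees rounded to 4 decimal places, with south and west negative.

-59.5417, 139.5833

Field P=15, D=3: +15·20° lon, +3·10° lat → SW at lon 120°, lat -60°.
Square 9, 0: +9·2° lon, +0·1° lat → SW at lon 138°, lat -60°.
Subsquare s=18, k=10: +18·0.0833333° lon, +10·0.0416667° lat → SW at lon 139.5°, lat -59.5833°.
Cell spans 0.0833333° lon × 0.0416667° lat. NE corner is SW corner plus one full cell.
latitude -59.5417, longitude 139.5833.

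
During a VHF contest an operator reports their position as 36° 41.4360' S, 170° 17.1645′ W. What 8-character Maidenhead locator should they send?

AF43uh54

Shift to the Maidenhead origin (180°W, 90°S): lon 9.71392, lat 53.30940.
Field: 9.71392/20 → 0 → A, 53.30940/10 → 5 → F; chars AF.
Square: 9.71392/2 → 4, 3.30940/1 → 3; chars 43.
Subsquare: 1.71392/0.0833333 → 20 → u, 0.30940/0.0416667 → 7 → h; chars uh.
Extended square: 0.04726/0.00833333 → 5, 0.01773/0.00416667 → 4; chars 54.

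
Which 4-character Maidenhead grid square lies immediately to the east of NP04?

Longitude square 0; +1 → 1.
The latitude characters are unchanged.

NP14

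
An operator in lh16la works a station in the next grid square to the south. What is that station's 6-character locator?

Latitude subsquare a = 0; −1 → -1, wraps to 23 = x, carry into square.
Latitude square 6; −1 → 5.
The longitude characters are unchanged.

LH15lx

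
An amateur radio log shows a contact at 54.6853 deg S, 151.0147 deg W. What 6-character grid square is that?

BD45lh

Add 180° to longitude and 90° to latitude: 28.9853, 35.3147.
Field: lon ⌊28.9853/20⌋ = 1 → B; lat ⌊35.3147/10⌋ = 3 → D.
Square: lon ⌊8.9853/2⌋ = 4; lat ⌊5.3147/1⌋ = 5.
Subsquare: lon ⌊0.9853/0.0833333⌋ = 11 → l; lat ⌊0.3147/0.0416667⌋ = 7 → h.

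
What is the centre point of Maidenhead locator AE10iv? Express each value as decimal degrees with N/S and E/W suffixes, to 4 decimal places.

49.1042° S, 177.2917° W

Field A=0, E=4: +0·20° lon, +4·10° lat → SW at lon -180°, lat -50°.
Square 1, 0: +1·2° lon, +0·1° lat → SW at lon -178°, lat -50°.
Subsquare i=8, v=21: +8·0.0833333° lon, +21·0.0416667° lat → SW at lon -177.333°, lat -49.125°.
Cell spans 0.0833333° lon × 0.0416667° lat. Centre is SW corner plus half of each.
latitude 49.1042° S, longitude 177.2917° W.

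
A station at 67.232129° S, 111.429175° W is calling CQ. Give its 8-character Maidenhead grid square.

Shift to the Maidenhead origin (180°W, 90°S): lon 68.57082, lat 22.76787.
Field (20°×10°, letters A–R): 68.57082/20 → 3 → D, 22.76787/10 → 2 → C; chars DC.
Square (2°×1°, digits 0–9): 8.57082/2 → 4, 2.76787/1 → 2; chars 42.
Subsquare (5′×2.5′, letters a–x): 0.57082/0.0833333 → 6 → g, 0.76787/0.0416667 → 18 → s; chars gs.
Extended square (30″×15″, digits 0–9): 0.07082/0.00833333 → 8, 0.01787/0.00416667 → 4; chars 84.

DC42gs84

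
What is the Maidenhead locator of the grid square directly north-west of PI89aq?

PI79xr

Longitude subsquare a = 0; −1 → -1, wraps to 23 = x, carry into square.
Longitude square 8; −1 → 7.
Latitude subsquare q = 16; +1 → 17 = r.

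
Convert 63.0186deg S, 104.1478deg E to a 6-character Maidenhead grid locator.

OC26bx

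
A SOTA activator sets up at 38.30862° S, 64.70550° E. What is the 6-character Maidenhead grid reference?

Offset from 180°W / 90°S: lon 244.7055°, lat 51.6914°.
Field: lon ⌊244.7055/20⌋ = 12 → M; lat ⌊51.6914/10⌋ = 5 → F.
Square: lon ⌊4.7055/2⌋ = 2; lat ⌊1.6914/1⌋ = 1.
Subsquare: lon ⌊0.7055/0.0833333⌋ = 8 → i; lat ⌊0.6914/0.0416667⌋ = 16 → q.

MF21iq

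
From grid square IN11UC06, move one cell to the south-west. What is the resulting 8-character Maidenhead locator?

IN11tc95

Longitude extended square 0; −1 → -1, wraps to 9, carry into subsquare.
Longitude subsquare u = 20; −1 → 19 = t.
Latitude extended square 6; −1 → 5.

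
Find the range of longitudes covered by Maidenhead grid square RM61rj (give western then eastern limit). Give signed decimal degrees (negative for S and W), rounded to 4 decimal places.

Field R=17, M=12: +17·20° lon, +12·10° lat → SW at lon 160°, lat 30°.
Square 6, 1: +6·2° lon, +1·1° lat → SW at lon 172°, lat 31°.
Subsquare r=17, j=9: +17·0.0833333° lon, +9·0.0416667° lat → SW at lon 173.417°, lat 31.375°.
Cell spans 0.0833333° lon × 0.0416667° lat.
west 173.4167, east 173.5000.

173.4167, 173.5000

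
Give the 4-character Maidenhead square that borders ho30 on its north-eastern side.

HO41

Longitude square 3; +1 → 4.
Latitude square 0; +1 → 1.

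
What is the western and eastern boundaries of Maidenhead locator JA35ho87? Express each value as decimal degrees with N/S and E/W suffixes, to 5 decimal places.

6.65000° E, 6.65833° E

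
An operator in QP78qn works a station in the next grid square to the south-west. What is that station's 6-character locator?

QP78pm

Longitude subsquare q = 16; −1 → 15 = p.
Latitude subsquare n = 13; −1 → 12 = m.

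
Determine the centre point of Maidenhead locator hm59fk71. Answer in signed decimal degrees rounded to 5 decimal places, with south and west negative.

Field H=7, M=12: +7·20° lon, +12·10° lat → SW at lon -40°, lat 30°.
Square 5, 9: +5·2° lon, +9·1° lat → SW at lon -30°, lat 39°.
Subsquare f=5, k=10: +5·0.0833333° lon, +10·0.0416667° lat → SW at lon -29.5833°, lat 39.4167°.
Extended square 7, 1: +7·0.00833333° lon, +1·0.00416667° lat → SW at lon -29.525°, lat 39.4208°.
Cell spans 0.00833333° lon × 0.00416667° lat. Centre is SW corner plus half of each.
latitude 39.42292, longitude -29.52083.

39.42292, -29.52083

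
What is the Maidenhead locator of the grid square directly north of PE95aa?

Latitude subsquare a = 0; +1 → 1 = b.
The longitude characters are unchanged.

PE95ab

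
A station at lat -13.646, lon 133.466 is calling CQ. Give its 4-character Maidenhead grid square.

PH66

Offset from 180°W / 90°S: lon 313.47°, lat 76.35°.
Field: 313.47/20 → 15 → P, 76.35/10 → 7 → H; chars PH.
Square: 13.47/2 → 6, 6.35/1 → 6; chars 66.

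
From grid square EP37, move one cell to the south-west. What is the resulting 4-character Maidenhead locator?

EP26

Longitude square 3; −1 → 2.
Latitude square 7; −1 → 6.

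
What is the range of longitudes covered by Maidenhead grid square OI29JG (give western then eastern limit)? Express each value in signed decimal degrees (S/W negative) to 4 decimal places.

104.7500, 104.8333

Field O=14, I=8: +14·20° lon, +8·10° lat → SW at lon 100°, lat -10°.
Square 2, 9: +2·2° lon, +9·1° lat → SW at lon 104°, lat -1°.
Subsquare j=9, g=6: +9·0.0833333° lon, +6·0.0416667° lat → SW at lon 104.75°, lat -0.75°.
Cell spans 0.0833333° lon × 0.0416667° lat.
west 104.7500, east 104.8333.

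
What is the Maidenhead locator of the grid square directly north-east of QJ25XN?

QJ35ao

Longitude subsquare x = 23; +1 → 24, wraps to 0 = a, carry into square.
Longitude square 2; +1 → 3.
Latitude subsquare n = 13; +1 → 14 = o.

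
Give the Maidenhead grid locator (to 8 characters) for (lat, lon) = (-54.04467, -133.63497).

Offset from 180°W / 90°S: lon 46.36503°, lat 35.95533°.
Field: 46.36503/20 → 2 → C, 35.95533/10 → 3 → D; chars CD.
Square: 6.36503/2 → 3, 5.95533/1 → 5; chars 35.
Subsquare: 0.36503/0.0833333 → 4 → e, 0.95533/0.0416667 → 22 → w; chars ew.
Extended square: 0.03170/0.00833333 → 3, 0.03866/0.00416667 → 9; chars 39.

CD35ew39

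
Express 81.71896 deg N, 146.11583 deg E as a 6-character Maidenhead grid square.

QR31br

Offset from 180°W / 90°S: lon 326.1158°, lat 171.7190°.
Field (20°×10°, letters A–R): 326.1158/20 → 16 → Q, 171.7190/10 → 17 → R; chars QR.
Square (2°×1°, digits 0–9): 6.1158/2 → 3, 1.7190/1 → 1; chars 31.
Subsquare (5′×2.5′, letters a–x): 0.1158/0.0833333 → 1 → b, 0.7190/0.0416667 → 17 → r; chars br.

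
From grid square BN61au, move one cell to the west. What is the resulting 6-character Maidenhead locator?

Longitude subsquare a = 0; −1 → -1, wraps to 23 = x, carry into square.
Longitude square 6; −1 → 5.
The latitude characters are unchanged.

BN51xu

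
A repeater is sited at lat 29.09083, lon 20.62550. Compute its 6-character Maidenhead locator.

KL09hc

Add 180° to longitude and 90° to latitude: 200.6255, 119.0908.
Field: lon ⌊200.6255/20⌋ = 10 → K; lat ⌊119.0908/10⌋ = 11 → L.
Square: lon ⌊0.6255/2⌋ = 0; lat ⌊9.0908/1⌋ = 9.
Subsquare: lon ⌊0.6255/0.0833333⌋ = 7 → h; lat ⌊0.0908/0.0416667⌋ = 2 → c.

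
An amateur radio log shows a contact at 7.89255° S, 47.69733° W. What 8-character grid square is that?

Add 180° to longitude and 90° to latitude: 132.30267, 82.10745.
Field: 132.30267/20 → 6 → G, 82.10745/10 → 8 → I; chars GI.
Square: 12.30267/2 → 6, 2.10745/1 → 2; chars 62.
Subsquare: 0.30267/0.0833333 → 3 → d, 0.10745/0.0416667 → 2 → c; chars dc.
Extended square: 0.05267/0.00833333 → 6, 0.02412/0.00416667 → 5; chars 65.

GI62dc65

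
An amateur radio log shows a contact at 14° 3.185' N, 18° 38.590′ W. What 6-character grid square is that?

IK04qb

Add 180° to longitude and 90° to latitude: 161.3568, 104.0531.
Field: 161.3568/20 → 8 → I, 104.0531/10 → 10 → K; chars IK.
Square: 1.3568/2 → 0, 4.0531/1 → 4; chars 04.
Subsquare: 1.3568/0.0833333 → 16 → q, 0.0531/0.0416667 → 1 → b; chars qb.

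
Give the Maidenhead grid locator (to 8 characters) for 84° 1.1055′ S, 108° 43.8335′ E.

Shift to the Maidenhead origin (180°W, 90°S): lon 288.73056, lat 5.98158.
Field (20°×10°, letters A–R): lon ⌊288.73056/20⌋ = 14 → O; lat ⌊5.98158/10⌋ = 0 → A.
Square (2°×1°, digits 0–9): lon ⌊8.73056/2⌋ = 4; lat ⌊5.98158/1⌋ = 5.
Subsquare (5′×2.5′, letters a–x): lon ⌊0.73056/0.0833333⌋ = 8 → i; lat ⌊0.98158/0.0416667⌋ = 23 → x.
Extended square (30″×15″, digits 0–9): lon ⌊0.06389/0.00833333⌋ = 7; lat ⌊0.02324/0.00416667⌋ = 5.

OA45ix75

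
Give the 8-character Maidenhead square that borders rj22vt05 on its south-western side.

RJ22ut94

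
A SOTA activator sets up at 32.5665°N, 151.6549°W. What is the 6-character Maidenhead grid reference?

Shift to the Maidenhead origin (180°W, 90°S): lon 28.3451, lat 122.5665.
Field: 28.3451/20 → 1 → B, 122.5665/10 → 12 → M; chars BM.
Square: 8.3451/2 → 4, 2.5665/1 → 2; chars 42.
Subsquare: 0.3451/0.0833333 → 4 → e, 0.5665/0.0416667 → 13 → n; chars en.

BM42en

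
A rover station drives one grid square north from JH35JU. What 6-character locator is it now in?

JH35jv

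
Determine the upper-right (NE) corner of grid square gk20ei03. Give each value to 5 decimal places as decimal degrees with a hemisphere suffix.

Field G=6, K=10: +6·20° lon, +10·10° lat → SW at lon -60°, lat 10°.
Square 2, 0: +2·2° lon, +0·1° lat → SW at lon -56°, lat 10°.
Subsquare e=4, i=8: +4·0.0833333° lon, +8·0.0416667° lat → SW at lon -55.6667°, lat 10.3333°.
Extended square 0, 3: +0·0.00833333° lon, +3·0.00416667° lat → SW at lon -55.6667°, lat 10.3458°.
Cell spans 0.00833333° lon × 0.00416667° lat. NE corner is SW corner plus one full cell.
latitude 10.35000° N, longitude 55.65833° W.

10.35000° N, 55.65833° W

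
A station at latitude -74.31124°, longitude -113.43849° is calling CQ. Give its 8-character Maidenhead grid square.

DB35gq75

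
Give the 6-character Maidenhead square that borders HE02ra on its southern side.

Latitude subsquare a = 0; −1 → -1, wraps to 23 = x, carry into square.
Latitude square 2; −1 → 1.
The longitude characters are unchanged.

HE01rx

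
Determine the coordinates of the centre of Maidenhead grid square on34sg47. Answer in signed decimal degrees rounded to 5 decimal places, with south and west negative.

44.28125, 107.53750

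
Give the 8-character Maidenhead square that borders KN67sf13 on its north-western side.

KN67sf04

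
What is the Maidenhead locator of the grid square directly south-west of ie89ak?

IE79xj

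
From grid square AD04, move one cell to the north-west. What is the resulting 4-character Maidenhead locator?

Longitude square 0; −1 → -1, wraps to 9, carry into field.
Longitude field A = 0; −1 → -1, wraps to 17 = R, wrapping around the antimeridian.
Latitude square 4; +1 → 5.

RD95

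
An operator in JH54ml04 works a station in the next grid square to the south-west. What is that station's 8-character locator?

JH54ll93

Longitude extended square 0; −1 → -1, wraps to 9, carry into subsquare.
Longitude subsquare m = 12; −1 → 11 = l.
Latitude extended square 4; −1 → 3.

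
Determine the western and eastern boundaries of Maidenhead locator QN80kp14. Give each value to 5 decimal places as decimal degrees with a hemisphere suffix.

Field Q=16, N=13: +16·20° lon, +13·10° lat → SW at lon 140°, lat 40°.
Square 8, 0: +8·2° lon, +0·1° lat → SW at lon 156°, lat 40°.
Subsquare k=10, p=15: +10·0.0833333° lon, +15·0.0416667° lat → SW at lon 156.833°, lat 40.625°.
Extended square 1, 4: +1·0.00833333° lon, +4·0.00416667° lat → SW at lon 156.842°, lat 40.6417°.
Cell spans 0.00833333° lon × 0.00416667° lat.
west 156.84167° E, east 156.85000° E.

156.84167° E, 156.85000° E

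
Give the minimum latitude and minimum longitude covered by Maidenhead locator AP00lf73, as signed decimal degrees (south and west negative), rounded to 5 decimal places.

60.22083, -179.02500

Field A=0, P=15: +0·20° lon, +15·10° lat → SW at lon -180°, lat 60°.
Square 0, 0: +0·2° lon, +0·1° lat → SW at lon -180°, lat 60°.
Subsquare l=11, f=5: +11·0.0833333° lon, +5·0.0416667° lat → SW at lon -179.083°, lat 60.2083°.
Extended square 7, 3: +7·0.00833333° lon, +3·0.00416667° lat → SW at lon -179.025°, lat 60.2208°.
latitude 60.22083, longitude -179.02500.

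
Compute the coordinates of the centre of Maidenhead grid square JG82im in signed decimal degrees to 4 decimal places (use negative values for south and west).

-27.4792, 16.7083

Field J=9, G=6: +9·20° lon, +6·10° lat → SW at lon 0°, lat -30°.
Square 8, 2: +8·2° lon, +2·1° lat → SW at lon 16°, lat -28°.
Subsquare i=8, m=12: +8·0.0833333° lon, +12·0.0416667° lat → SW at lon 16.6667°, lat -27.5°.
Cell spans 0.0833333° lon × 0.0416667° lat. Centre is SW corner plus half of each.
latitude -27.4792, longitude 16.7083.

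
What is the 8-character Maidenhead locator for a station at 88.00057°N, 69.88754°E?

Shift to the Maidenhead origin (180°W, 90°S): lon 249.88754, lat 178.00057.
Field: 249.88754/20 → 12 → M, 178.00057/10 → 17 → R; chars MR.
Square: 9.88754/2 → 4, 8.00057/1 → 8; chars 48.
Subsquare: 1.88754/0.0833333 → 22 → w, 0.00057/0.0416667 → 0 → a; chars wa.
Extended square: 0.05421/0.00833333 → 6, 0.00057/0.00416667 → 0; chars 60.

MR48wa60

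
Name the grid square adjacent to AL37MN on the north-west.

AL37lo

Longitude subsquare m = 12; −1 → 11 = l.
Latitude subsquare n = 13; +1 → 14 = o.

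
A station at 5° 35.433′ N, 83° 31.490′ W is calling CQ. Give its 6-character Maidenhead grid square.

EJ85fo

Shift to the Maidenhead origin (180°W, 90°S): lon 96.4752, lat 95.5906.
Field: 96.4752/20 → 4 → E, 95.5906/10 → 9 → J; chars EJ.
Square: 16.4752/2 → 8, 5.5906/1 → 5; chars 85.
Subsquare: 0.4752/0.0833333 → 5 → f, 0.5906/0.0416667 → 14 → o; chars fo.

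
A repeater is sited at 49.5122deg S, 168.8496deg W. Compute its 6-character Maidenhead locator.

Add 180° to longitude and 90° to latitude: 11.1504, 40.4878.
Field (20°×10°, letters A–R): 11.1504/20 → 0 → A, 40.4878/10 → 4 → E; chars AE.
Square (2°×1°, digits 0–9): 11.1504/2 → 5, 0.4878/1 → 0; chars 50.
Subsquare (5′×2.5′, letters a–x): 1.1504/0.0833333 → 13 → n, 0.4878/0.0416667 → 11 → l; chars nl.

AE50nl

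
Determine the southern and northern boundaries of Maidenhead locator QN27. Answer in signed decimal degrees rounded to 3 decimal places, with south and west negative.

47.000, 48.000

Field Q=16, N=13: +16·20° lon, +13·10° lat → SW at lon 140°, lat 40°.
Square 2, 7: +2·2° lon, +7·1° lat → SW at lon 144°, lat 47°.
Cell spans 2° lon × 1° lat.
south 47.000, north 48.000.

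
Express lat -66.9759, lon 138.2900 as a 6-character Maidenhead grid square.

PC93da

Offset from 180°W / 90°S: lon 318.2900°, lat 23.0241°.
Field: lon ⌊318.2900/20⌋ = 15 → P; lat ⌊23.0241/10⌋ = 2 → C.
Square: lon ⌊18.2900/2⌋ = 9; lat ⌊3.0241/1⌋ = 3.
Subsquare: lon ⌊0.2900/0.0833333⌋ = 3 → d; lat ⌊0.0241/0.0416667⌋ = 0 → a.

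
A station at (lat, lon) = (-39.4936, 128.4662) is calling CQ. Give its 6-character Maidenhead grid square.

Shift to the Maidenhead origin (180°W, 90°S): lon 308.4662, lat 50.5064.
Field (20°×10°, letters A–R): 308.4662/20 → 15 → P, 50.5064/10 → 5 → F; chars PF.
Square (2°×1°, digits 0–9): 8.4662/2 → 4, 0.5064/1 → 0; chars 40.
Subsquare (5′×2.5′, letters a–x): 0.4662/0.0833333 → 5 → f, 0.5064/0.0416667 → 12 → m; chars fm.

PF40fm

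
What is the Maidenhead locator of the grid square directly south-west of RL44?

Longitude square 4; −1 → 3.
Latitude square 4; −1 → 3.

RL33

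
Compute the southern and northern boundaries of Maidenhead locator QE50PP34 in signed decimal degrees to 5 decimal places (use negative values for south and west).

-49.35833, -49.35417

Field Q=16, E=4: +16·20° lon, +4·10° lat → SW at lon 140°, lat -50°.
Square 5, 0: +5·2° lon, +0·1° lat → SW at lon 150°, lat -50°.
Subsquare p=15, p=15: +15·0.0833333° lon, +15·0.0416667° lat → SW at lon 151.25°, lat -49.375°.
Extended square 3, 4: +3·0.00833333° lon, +4·0.00416667° lat → SW at lon 151.275°, lat -49.3583°.
Cell spans 0.00833333° lon × 0.00416667° lat.
south -49.35833, north -49.35417.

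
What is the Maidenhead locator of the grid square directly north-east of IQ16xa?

Longitude subsquare x = 23; +1 → 24, wraps to 0 = a, carry into square.
Longitude square 1; +1 → 2.
Latitude subsquare a = 0; +1 → 1 = b.

IQ26ab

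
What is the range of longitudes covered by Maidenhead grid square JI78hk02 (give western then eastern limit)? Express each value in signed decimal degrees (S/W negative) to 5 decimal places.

Field J=9, I=8: +9·20° lon, +8·10° lat → SW at lon 0°, lat -10°.
Square 7, 8: +7·2° lon, +8·1° lat → SW at lon 14°, lat -2°.
Subsquare h=7, k=10: +7·0.0833333° lon, +10·0.0416667° lat → SW at lon 14.5833°, lat -1.58333°.
Extended square 0, 2: +0·0.00833333° lon, +2·0.00416667° lat → SW at lon 14.5833°, lat -1.575°.
Cell spans 0.00833333° lon × 0.00416667° lat.
west 14.58333, east 14.59167.

14.58333, 14.59167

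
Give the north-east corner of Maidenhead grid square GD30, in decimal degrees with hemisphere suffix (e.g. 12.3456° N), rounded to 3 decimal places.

Field G=6, D=3: +6·20° lon, +3·10° lat → SW at lon -60°, lat -60°.
Square 3, 0: +3·2° lon, +0·1° lat → SW at lon -54°, lat -60°.
Cell spans 2° lon × 1° lat. NE corner is SW corner plus one full cell.
latitude 59.000° S, longitude 52.000° W.

59.000° S, 52.000° W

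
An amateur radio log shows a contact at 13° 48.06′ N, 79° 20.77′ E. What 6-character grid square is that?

Add 180° to longitude and 90° to latitude: 259.3462, 103.8010.
Field: lon ⌊259.3462/20⌋ = 12 → M; lat ⌊103.8010/10⌋ = 10 → K.
Square: lon ⌊19.3462/2⌋ = 9; lat ⌊3.8010/1⌋ = 3.
Subsquare: lon ⌊1.3462/0.0833333⌋ = 16 → q; lat ⌊0.8010/0.0416667⌋ = 19 → t.

MK93qt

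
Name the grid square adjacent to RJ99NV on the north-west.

RJ99mw

Longitude subsquare n = 13; −1 → 12 = m.
Latitude subsquare v = 21; +1 → 22 = w.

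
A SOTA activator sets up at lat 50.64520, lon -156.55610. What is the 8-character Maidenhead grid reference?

Shift to the Maidenhead origin (180°W, 90°S): lon 23.44390, lat 140.64520.
Field: 23.44390/20 → 1 → B, 140.64520/10 → 14 → O; chars BO.
Square: 3.44390/2 → 1, 0.64520/1 → 0; chars 10.
Subsquare: 1.44390/0.0833333 → 17 → r, 0.64520/0.0416667 → 15 → p; chars rp.
Extended square: 0.02723/0.00833333 → 3, 0.02020/0.00416667 → 4; chars 34.

BO10rp34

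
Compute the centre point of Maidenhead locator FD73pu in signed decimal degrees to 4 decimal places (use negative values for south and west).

Field F=5, D=3: +5·20° lon, +3·10° lat → SW at lon -80°, lat -60°.
Square 7, 3: +7·2° lon, +3·1° lat → SW at lon -66°, lat -57°.
Subsquare p=15, u=20: +15·0.0833333° lon, +20·0.0416667° lat → SW at lon -64.75°, lat -56.1667°.
Cell spans 0.0833333° lon × 0.0416667° lat. Centre is SW corner plus half of each.
latitude -56.1458, longitude -64.7083.

-56.1458, -64.7083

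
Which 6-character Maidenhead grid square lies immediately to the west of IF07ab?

HF97xb

Longitude subsquare a = 0; −1 → -1, wraps to 23 = x, carry into square.
Longitude square 0; −1 → -1, wraps to 9, carry into field.
Longitude field I = 8; −1 → 7 = H.
The latitude characters are unchanged.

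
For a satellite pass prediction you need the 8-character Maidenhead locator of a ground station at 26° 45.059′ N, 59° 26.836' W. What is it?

GL06gs60

Shift to the Maidenhead origin (180°W, 90°S): lon 120.55273, lat 116.75098.
Field: lon ⌊120.55273/20⌋ = 6 → G; lat ⌊116.75098/10⌋ = 11 → L.
Square: lon ⌊0.55273/2⌋ = 0; lat ⌊6.75098/1⌋ = 6.
Subsquare: lon ⌊0.55273/0.0833333⌋ = 6 → g; lat ⌊0.75098/0.0416667⌋ = 18 → s.
Extended square: lon ⌊0.05273/0.00833333⌋ = 6; lat ⌊0.00098/0.00416667⌋ = 0.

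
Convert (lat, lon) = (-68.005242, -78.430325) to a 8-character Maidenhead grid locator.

FC01sx88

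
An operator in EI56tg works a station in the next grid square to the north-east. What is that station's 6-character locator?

EI56uh

Longitude subsquare t = 19; +1 → 20 = u.
Latitude subsquare g = 6; +1 → 7 = h.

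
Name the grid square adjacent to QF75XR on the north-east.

QF85as

Longitude subsquare x = 23; +1 → 24, wraps to 0 = a, carry into square.
Longitude square 7; +1 → 8.
Latitude subsquare r = 17; +1 → 18 = s.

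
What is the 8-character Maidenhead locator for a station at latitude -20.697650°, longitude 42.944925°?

LG19lh32

Offset from 180°W / 90°S: lon 222.94493°, lat 69.30235°.
Field (20°×10°, letters A–R): 222.94493/20 → 11 → L, 69.30235/10 → 6 → G; chars LG.
Square (2°×1°, digits 0–9): 2.94493/2 → 1, 9.30235/1 → 9; chars 19.
Subsquare (5′×2.5′, letters a–x): 0.94493/0.0833333 → 11 → l, 0.30235/0.0416667 → 7 → h; chars lh.
Extended square (30″×15″, digits 0–9): 0.02826/0.00833333 → 3, 0.01068/0.00416667 → 2; chars 32.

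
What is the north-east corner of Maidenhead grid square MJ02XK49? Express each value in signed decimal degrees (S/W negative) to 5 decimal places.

2.45833, 61.95833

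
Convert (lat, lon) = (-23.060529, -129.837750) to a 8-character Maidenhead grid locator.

Shift to the Maidenhead origin (180°W, 90°S): lon 50.16225, lat 66.93947.
Field: lon ⌊50.16225/20⌋ = 2 → C; lat ⌊66.93947/10⌋ = 6 → G.
Square: lon ⌊10.16225/2⌋ = 5; lat ⌊6.93947/1⌋ = 6.
Subsquare: lon ⌊0.16225/0.0833333⌋ = 1 → b; lat ⌊0.93947/0.0416667⌋ = 22 → w.
Extended square: lon ⌊0.07892/0.00833333⌋ = 9; lat ⌊0.02280/0.00416667⌋ = 5.

CG56bw95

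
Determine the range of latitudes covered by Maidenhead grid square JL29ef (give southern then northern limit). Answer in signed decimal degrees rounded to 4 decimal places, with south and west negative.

29.2083, 29.2500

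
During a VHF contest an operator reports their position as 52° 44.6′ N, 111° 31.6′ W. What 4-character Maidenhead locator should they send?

DO42

Shift to the Maidenhead origin (180°W, 90°S): lon 68.47, lat 142.74.
Field: 68.47/20 → 3 → D, 142.74/10 → 14 → O; chars DO.
Square: 8.47/2 → 4, 2.74/1 → 2; chars 42.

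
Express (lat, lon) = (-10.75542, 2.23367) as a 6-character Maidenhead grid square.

Shift to the Maidenhead origin (180°W, 90°S): lon 182.2337, lat 79.2446.
Field (20°×10°, letters A–R): lon ⌊182.2337/20⌋ = 9 → J; lat ⌊79.2446/10⌋ = 7 → H.
Square (2°×1°, digits 0–9): lon ⌊2.2337/2⌋ = 1; lat ⌊9.2446/1⌋ = 9.
Subsquare (5′×2.5′, letters a–x): lon ⌊0.2337/0.0833333⌋ = 2 → c; lat ⌊0.2446/0.0416667⌋ = 5 → f.

JH19cf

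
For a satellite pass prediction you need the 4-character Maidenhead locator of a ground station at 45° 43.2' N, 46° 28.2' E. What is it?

LN35

Shift to the Maidenhead origin (180°W, 90°S): lon 226.47, lat 135.72.
Field (20°×10°, letters A–R): lon ⌊226.47/20⌋ = 11 → L; lat ⌊135.72/10⌋ = 13 → N.
Square (2°×1°, digits 0–9): lon ⌊6.47/2⌋ = 3; lat ⌊5.72/1⌋ = 5.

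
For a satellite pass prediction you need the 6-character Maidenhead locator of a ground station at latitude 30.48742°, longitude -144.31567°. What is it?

BM70ul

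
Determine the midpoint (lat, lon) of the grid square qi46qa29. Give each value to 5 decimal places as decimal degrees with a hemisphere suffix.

3.96042° S, 149.35417° E

Field Q=16, I=8: +16·20° lon, +8·10° lat → SW at lon 140°, lat -10°.
Square 4, 6: +4·2° lon, +6·1° lat → SW at lon 148°, lat -4°.
Subsquare q=16, a=0: +16·0.0833333° lon, +0·0.0416667° lat → SW at lon 149.333°, lat -4°.
Extended square 2, 9: +2·0.00833333° lon, +9·0.00416667° lat → SW at lon 149.35°, lat -3.9625°.
Cell spans 0.00833333° lon × 0.00416667° lat. Centre is SW corner plus half of each.
latitude 3.96042° S, longitude 149.35417° E.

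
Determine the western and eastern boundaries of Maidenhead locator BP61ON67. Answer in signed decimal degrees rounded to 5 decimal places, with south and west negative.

-146.78333, -146.77500

Field B=1, P=15: +1·20° lon, +15·10° lat → SW at lon -160°, lat 60°.
Square 6, 1: +6·2° lon, +1·1° lat → SW at lon -148°, lat 61°.
Subsquare o=14, n=13: +14·0.0833333° lon, +13·0.0416667° lat → SW at lon -146.833°, lat 61.5417°.
Extended square 6, 7: +6·0.00833333° lon, +7·0.00416667° lat → SW at lon -146.783°, lat 61.5708°.
Cell spans 0.00833333° lon × 0.00416667° lat.
west -146.78333, east -146.77500.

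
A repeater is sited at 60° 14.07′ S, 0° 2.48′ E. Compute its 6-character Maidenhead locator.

JC09as

Add 180° to longitude and 90° to latitude: 180.0413, 29.7655.
Field: 180.0413/20 → 9 → J, 29.7655/10 → 2 → C; chars JC.
Square: 0.0413/2 → 0, 9.7655/1 → 9; chars 09.
Subsquare: 0.0413/0.0833333 → 0 → a, 0.7655/0.0416667 → 18 → s; chars as.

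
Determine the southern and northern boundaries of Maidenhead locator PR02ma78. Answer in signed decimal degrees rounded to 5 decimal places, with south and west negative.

82.03333, 82.03750

Field P=15, R=17: +15·20° lon, +17·10° lat → SW at lon 120°, lat 80°.
Square 0, 2: +0·2° lon, +2·1° lat → SW at lon 120°, lat 82°.
Subsquare m=12, a=0: +12·0.0833333° lon, +0·0.0416667° lat → SW at lon 121°, lat 82°.
Extended square 7, 8: +7·0.00833333° lon, +8·0.00416667° lat → SW at lon 121.058°, lat 82.0333°.
Cell spans 0.00833333° lon × 0.00416667° lat.
south 82.03333, north 82.03750.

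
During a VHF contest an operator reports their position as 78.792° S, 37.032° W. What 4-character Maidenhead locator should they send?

Add 180° to longitude and 90° to latitude: 142.97, 11.21.
Field: 142.97/20 → 7 → H, 11.21/10 → 1 → B; chars HB.
Square: 2.97/2 → 1, 1.21/1 → 1; chars 11.

HB11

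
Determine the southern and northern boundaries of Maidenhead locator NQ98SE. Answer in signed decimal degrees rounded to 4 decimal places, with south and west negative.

78.1667, 78.2083

Field N=13, Q=16: +13·20° lon, +16·10° lat → SW at lon 80°, lat 70°.
Square 9, 8: +9·2° lon, +8·1° lat → SW at lon 98°, lat 78°.
Subsquare s=18, e=4: +18·0.0833333° lon, +4·0.0416667° lat → SW at lon 99.5°, lat 78.1667°.
Cell spans 0.0833333° lon × 0.0416667° lat.
south 78.1667, north 78.2083.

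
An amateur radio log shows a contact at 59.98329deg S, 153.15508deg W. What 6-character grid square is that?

Shift to the Maidenhead origin (180°W, 90°S): lon 26.8449, lat 30.0167.
Field: 26.8449/20 → 1 → B, 30.0167/10 → 3 → D; chars BD.
Square: 6.8449/2 → 3, 0.0167/1 → 0; chars 30.
Subsquare: 0.8449/0.0833333 → 10 → k, 0.0167/0.0416667 → 0 → a; chars ka.

BD30ka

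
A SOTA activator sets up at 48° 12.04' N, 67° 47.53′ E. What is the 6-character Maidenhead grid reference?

Shift to the Maidenhead origin (180°W, 90°S): lon 247.7922, lat 138.2007.
Field: lon ⌊247.7922/20⌋ = 12 → M; lat ⌊138.2007/10⌋ = 13 → N.
Square: lon ⌊7.7922/2⌋ = 3; lat ⌊8.2007/1⌋ = 8.
Subsquare: lon ⌊1.7922/0.0833333⌋ = 21 → v; lat ⌊0.2007/0.0416667⌋ = 4 → e.

MN38ve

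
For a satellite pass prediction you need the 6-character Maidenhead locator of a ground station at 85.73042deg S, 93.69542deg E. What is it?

Add 180° to longitude and 90° to latitude: 273.6954, 4.2696.
Field: lon ⌊273.6954/20⌋ = 13 → N; lat ⌊4.2696/10⌋ = 0 → A.
Square: lon ⌊13.6954/2⌋ = 6; lat ⌊4.2696/1⌋ = 4.
Subsquare: lon ⌊1.6954/0.0833333⌋ = 20 → u; lat ⌊0.2696/0.0416667⌋ = 6 → g.

NA64ug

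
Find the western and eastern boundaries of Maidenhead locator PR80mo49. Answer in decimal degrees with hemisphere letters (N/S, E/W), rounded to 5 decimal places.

137.03333° E, 137.04167° E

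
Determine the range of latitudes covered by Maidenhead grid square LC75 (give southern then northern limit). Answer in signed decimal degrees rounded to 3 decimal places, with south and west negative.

-65.000, -64.000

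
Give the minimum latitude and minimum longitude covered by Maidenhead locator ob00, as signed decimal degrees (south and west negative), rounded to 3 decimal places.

-80.000, 100.000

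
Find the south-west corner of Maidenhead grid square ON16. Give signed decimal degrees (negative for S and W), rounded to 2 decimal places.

Field O=14, N=13: +14·20° lon, +13·10° lat → SW at lon 100°, lat 40°.
Square 1, 6: +1·2° lon, +6·1° lat → SW at lon 102°, lat 46°.
latitude 46.00, longitude 102.00.

46.00, 102.00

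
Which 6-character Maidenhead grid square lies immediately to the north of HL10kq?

HL10kr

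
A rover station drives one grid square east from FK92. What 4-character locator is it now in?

GK02

Longitude square 9; +1 → 10, wraps to 0, carry into field.
Longitude field F = 5; +1 → 6 = G.
The latitude characters are unchanged.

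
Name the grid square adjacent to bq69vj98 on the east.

Longitude extended square 9; +1 → 10, wraps to 0, carry into subsquare.
Longitude subsquare v = 21; +1 → 22 = w.
The latitude characters are unchanged.

BQ69wj08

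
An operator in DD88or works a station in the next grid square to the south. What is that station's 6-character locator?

DD88oq

Latitude subsquare r = 17; −1 → 16 = q.
The longitude characters are unchanged.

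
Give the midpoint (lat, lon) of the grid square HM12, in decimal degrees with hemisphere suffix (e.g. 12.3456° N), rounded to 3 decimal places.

Field H=7, M=12: +7·20° lon, +12·10° lat → SW at lon -40°, lat 30°.
Square 1, 2: +1·2° lon, +2·1° lat → SW at lon -38°, lat 32°.
Cell spans 2° lon × 1° lat. Centre is SW corner plus half of each.
latitude 32.500° N, longitude 37.000° W.

32.500° N, 37.000° W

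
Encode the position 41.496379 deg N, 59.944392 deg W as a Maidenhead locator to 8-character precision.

GN01al69

Offset from 180°W / 90°S: lon 120.05561°, lat 131.49638°.
Field (20°×10°, letters A–R): lon ⌊120.05561/20⌋ = 6 → G; lat ⌊131.49638/10⌋ = 13 → N.
Square (2°×1°, digits 0–9): lon ⌊0.05561/2⌋ = 0; lat ⌊1.49638/1⌋ = 1.
Subsquare (5′×2.5′, letters a–x): lon ⌊0.05561/0.0833333⌋ = 0 → a; lat ⌊0.49638/0.0416667⌋ = 11 → l.
Extended square (30″×15″, digits 0–9): lon ⌊0.05561/0.00833333⌋ = 6; lat ⌊0.03805/0.00416667⌋ = 9.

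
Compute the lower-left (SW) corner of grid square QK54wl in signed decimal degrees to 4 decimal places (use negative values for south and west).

14.4583, 151.8333

Field Q=16, K=10: +16·20° lon, +10·10° lat → SW at lon 140°, lat 10°.
Square 5, 4: +5·2° lon, +4·1° lat → SW at lon 150°, lat 14°.
Subsquare w=22, l=11: +22·0.0833333° lon, +11·0.0416667° lat → SW at lon 151.833°, lat 14.4583°.
latitude 14.4583, longitude 151.8333.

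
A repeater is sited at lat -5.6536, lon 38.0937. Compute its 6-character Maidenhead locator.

KI94bi

Offset from 180°W / 90°S: lon 218.0937°, lat 84.3464°.
Field: 218.0937/20 → 10 → K, 84.3464/10 → 8 → I; chars KI.
Square: 18.0937/2 → 9, 4.3464/1 → 4; chars 94.
Subsquare: 0.0937/0.0833333 → 1 → b, 0.3464/0.0416667 → 8 → i; chars bi.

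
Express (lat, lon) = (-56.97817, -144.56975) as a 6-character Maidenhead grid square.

Add 180° to longitude and 90° to latitude: 35.4303, 33.0218.
Field: 35.4303/20 → 1 → B, 33.0218/10 → 3 → D; chars BD.
Square: 15.4303/2 → 7, 3.0218/1 → 3; chars 73.
Subsquare: 1.4303/0.0833333 → 17 → r, 0.0218/0.0416667 → 0 → a; chars ra.

BD73ra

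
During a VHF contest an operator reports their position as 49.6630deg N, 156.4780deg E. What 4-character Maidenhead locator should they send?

QN89

Add 180° to longitude and 90° to latitude: 336.48, 139.66.
Field (20°×10°, letters A–R): lon ⌊336.48/20⌋ = 16 → Q; lat ⌊139.66/10⌋ = 13 → N.
Square (2°×1°, digits 0–9): lon ⌊16.48/2⌋ = 8; lat ⌊9.66/1⌋ = 9.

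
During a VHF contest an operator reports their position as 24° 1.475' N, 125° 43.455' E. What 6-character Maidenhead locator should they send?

PL24ua

Offset from 180°W / 90°S: lon 305.7242°, lat 114.0246°.
Field: lon ⌊305.7242/20⌋ = 15 → P; lat ⌊114.0246/10⌋ = 11 → L.
Square: lon ⌊5.7242/2⌋ = 2; lat ⌊4.0246/1⌋ = 4.
Subsquare: lon ⌊1.7242/0.0833333⌋ = 20 → u; lat ⌊0.0246/0.0416667⌋ = 0 → a.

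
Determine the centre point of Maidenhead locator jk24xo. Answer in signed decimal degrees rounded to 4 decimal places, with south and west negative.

14.6042, 5.9583

Field J=9, K=10: +9·20° lon, +10·10° lat → SW at lon 0°, lat 10°.
Square 2, 4: +2·2° lon, +4·1° lat → SW at lon 4°, lat 14°.
Subsquare x=23, o=14: +23·0.0833333° lon, +14·0.0416667° lat → SW at lon 5.91667°, lat 14.5833°.
Cell spans 0.0833333° lon × 0.0416667° lat. Centre is SW corner plus half of each.
latitude 14.6042, longitude 5.9583.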